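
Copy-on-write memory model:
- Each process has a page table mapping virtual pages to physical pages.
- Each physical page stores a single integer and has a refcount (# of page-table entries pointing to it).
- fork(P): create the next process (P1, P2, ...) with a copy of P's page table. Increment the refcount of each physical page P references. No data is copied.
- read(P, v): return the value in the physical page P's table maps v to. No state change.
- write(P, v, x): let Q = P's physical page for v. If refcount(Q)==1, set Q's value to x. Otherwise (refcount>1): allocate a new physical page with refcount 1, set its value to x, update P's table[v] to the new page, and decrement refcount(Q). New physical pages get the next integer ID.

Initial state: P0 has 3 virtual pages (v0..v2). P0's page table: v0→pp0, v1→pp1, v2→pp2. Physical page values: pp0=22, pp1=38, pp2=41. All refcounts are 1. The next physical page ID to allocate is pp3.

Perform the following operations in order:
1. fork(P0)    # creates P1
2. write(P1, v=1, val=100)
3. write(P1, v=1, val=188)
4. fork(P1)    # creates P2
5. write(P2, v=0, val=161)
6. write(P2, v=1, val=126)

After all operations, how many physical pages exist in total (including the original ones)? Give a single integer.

Answer: 6

Derivation:
Op 1: fork(P0) -> P1. 3 ppages; refcounts: pp0:2 pp1:2 pp2:2
Op 2: write(P1, v1, 100). refcount(pp1)=2>1 -> COPY to pp3. 4 ppages; refcounts: pp0:2 pp1:1 pp2:2 pp3:1
Op 3: write(P1, v1, 188). refcount(pp3)=1 -> write in place. 4 ppages; refcounts: pp0:2 pp1:1 pp2:2 pp3:1
Op 4: fork(P1) -> P2. 4 ppages; refcounts: pp0:3 pp1:1 pp2:3 pp3:2
Op 5: write(P2, v0, 161). refcount(pp0)=3>1 -> COPY to pp4. 5 ppages; refcounts: pp0:2 pp1:1 pp2:3 pp3:2 pp4:1
Op 6: write(P2, v1, 126). refcount(pp3)=2>1 -> COPY to pp5. 6 ppages; refcounts: pp0:2 pp1:1 pp2:3 pp3:1 pp4:1 pp5:1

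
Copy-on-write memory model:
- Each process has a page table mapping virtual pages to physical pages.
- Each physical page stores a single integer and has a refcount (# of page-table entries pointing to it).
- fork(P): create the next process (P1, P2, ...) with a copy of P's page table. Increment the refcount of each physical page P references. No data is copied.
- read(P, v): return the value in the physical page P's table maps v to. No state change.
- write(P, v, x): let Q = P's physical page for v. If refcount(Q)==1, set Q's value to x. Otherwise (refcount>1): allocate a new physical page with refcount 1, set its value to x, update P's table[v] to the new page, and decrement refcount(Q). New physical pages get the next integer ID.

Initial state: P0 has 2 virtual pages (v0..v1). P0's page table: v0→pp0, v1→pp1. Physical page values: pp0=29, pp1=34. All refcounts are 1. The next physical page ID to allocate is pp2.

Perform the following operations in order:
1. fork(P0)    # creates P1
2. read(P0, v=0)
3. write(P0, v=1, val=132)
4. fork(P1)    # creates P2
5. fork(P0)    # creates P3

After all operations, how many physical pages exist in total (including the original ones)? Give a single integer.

Op 1: fork(P0) -> P1. 2 ppages; refcounts: pp0:2 pp1:2
Op 2: read(P0, v0) -> 29. No state change.
Op 3: write(P0, v1, 132). refcount(pp1)=2>1 -> COPY to pp2. 3 ppages; refcounts: pp0:2 pp1:1 pp2:1
Op 4: fork(P1) -> P2. 3 ppages; refcounts: pp0:3 pp1:2 pp2:1
Op 5: fork(P0) -> P3. 3 ppages; refcounts: pp0:4 pp1:2 pp2:2

Answer: 3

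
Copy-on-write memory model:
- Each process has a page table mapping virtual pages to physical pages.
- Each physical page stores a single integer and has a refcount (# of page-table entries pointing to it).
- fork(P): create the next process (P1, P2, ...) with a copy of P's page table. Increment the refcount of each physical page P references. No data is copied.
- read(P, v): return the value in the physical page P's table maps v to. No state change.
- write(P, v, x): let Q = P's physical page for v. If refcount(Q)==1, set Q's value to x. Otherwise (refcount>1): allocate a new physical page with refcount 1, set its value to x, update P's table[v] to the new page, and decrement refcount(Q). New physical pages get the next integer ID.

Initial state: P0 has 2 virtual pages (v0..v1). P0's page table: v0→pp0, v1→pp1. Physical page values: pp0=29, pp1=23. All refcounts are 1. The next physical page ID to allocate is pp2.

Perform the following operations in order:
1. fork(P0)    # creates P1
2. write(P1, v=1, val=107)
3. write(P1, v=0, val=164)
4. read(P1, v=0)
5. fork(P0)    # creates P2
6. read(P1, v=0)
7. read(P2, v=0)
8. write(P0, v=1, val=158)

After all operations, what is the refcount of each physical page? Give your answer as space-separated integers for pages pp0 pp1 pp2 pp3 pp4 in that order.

Op 1: fork(P0) -> P1. 2 ppages; refcounts: pp0:2 pp1:2
Op 2: write(P1, v1, 107). refcount(pp1)=2>1 -> COPY to pp2. 3 ppages; refcounts: pp0:2 pp1:1 pp2:1
Op 3: write(P1, v0, 164). refcount(pp0)=2>1 -> COPY to pp3. 4 ppages; refcounts: pp0:1 pp1:1 pp2:1 pp3:1
Op 4: read(P1, v0) -> 164. No state change.
Op 5: fork(P0) -> P2. 4 ppages; refcounts: pp0:2 pp1:2 pp2:1 pp3:1
Op 6: read(P1, v0) -> 164. No state change.
Op 7: read(P2, v0) -> 29. No state change.
Op 8: write(P0, v1, 158). refcount(pp1)=2>1 -> COPY to pp4. 5 ppages; refcounts: pp0:2 pp1:1 pp2:1 pp3:1 pp4:1

Answer: 2 1 1 1 1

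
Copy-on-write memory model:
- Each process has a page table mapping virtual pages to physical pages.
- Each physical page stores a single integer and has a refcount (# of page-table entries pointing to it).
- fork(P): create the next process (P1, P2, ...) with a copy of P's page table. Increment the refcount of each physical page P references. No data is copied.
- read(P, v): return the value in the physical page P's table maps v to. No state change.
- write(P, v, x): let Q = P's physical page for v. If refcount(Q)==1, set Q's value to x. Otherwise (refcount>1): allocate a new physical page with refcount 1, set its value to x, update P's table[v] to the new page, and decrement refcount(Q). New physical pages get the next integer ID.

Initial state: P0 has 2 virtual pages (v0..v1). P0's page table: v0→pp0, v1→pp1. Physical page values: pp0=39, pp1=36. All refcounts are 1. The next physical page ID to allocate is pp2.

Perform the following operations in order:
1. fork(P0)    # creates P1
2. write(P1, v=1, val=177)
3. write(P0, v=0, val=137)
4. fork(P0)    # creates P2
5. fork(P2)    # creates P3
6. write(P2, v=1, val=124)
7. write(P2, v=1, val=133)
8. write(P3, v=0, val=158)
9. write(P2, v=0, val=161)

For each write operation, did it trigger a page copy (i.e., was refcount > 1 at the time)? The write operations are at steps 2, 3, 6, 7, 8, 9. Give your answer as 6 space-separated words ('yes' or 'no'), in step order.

Op 1: fork(P0) -> P1. 2 ppages; refcounts: pp0:2 pp1:2
Op 2: write(P1, v1, 177). refcount(pp1)=2>1 -> COPY to pp2. 3 ppages; refcounts: pp0:2 pp1:1 pp2:1
Op 3: write(P0, v0, 137). refcount(pp0)=2>1 -> COPY to pp3. 4 ppages; refcounts: pp0:1 pp1:1 pp2:1 pp3:1
Op 4: fork(P0) -> P2. 4 ppages; refcounts: pp0:1 pp1:2 pp2:1 pp3:2
Op 5: fork(P2) -> P3. 4 ppages; refcounts: pp0:1 pp1:3 pp2:1 pp3:3
Op 6: write(P2, v1, 124). refcount(pp1)=3>1 -> COPY to pp4. 5 ppages; refcounts: pp0:1 pp1:2 pp2:1 pp3:3 pp4:1
Op 7: write(P2, v1, 133). refcount(pp4)=1 -> write in place. 5 ppages; refcounts: pp0:1 pp1:2 pp2:1 pp3:3 pp4:1
Op 8: write(P3, v0, 158). refcount(pp3)=3>1 -> COPY to pp5. 6 ppages; refcounts: pp0:1 pp1:2 pp2:1 pp3:2 pp4:1 pp5:1
Op 9: write(P2, v0, 161). refcount(pp3)=2>1 -> COPY to pp6. 7 ppages; refcounts: pp0:1 pp1:2 pp2:1 pp3:1 pp4:1 pp5:1 pp6:1

yes yes yes no yes yes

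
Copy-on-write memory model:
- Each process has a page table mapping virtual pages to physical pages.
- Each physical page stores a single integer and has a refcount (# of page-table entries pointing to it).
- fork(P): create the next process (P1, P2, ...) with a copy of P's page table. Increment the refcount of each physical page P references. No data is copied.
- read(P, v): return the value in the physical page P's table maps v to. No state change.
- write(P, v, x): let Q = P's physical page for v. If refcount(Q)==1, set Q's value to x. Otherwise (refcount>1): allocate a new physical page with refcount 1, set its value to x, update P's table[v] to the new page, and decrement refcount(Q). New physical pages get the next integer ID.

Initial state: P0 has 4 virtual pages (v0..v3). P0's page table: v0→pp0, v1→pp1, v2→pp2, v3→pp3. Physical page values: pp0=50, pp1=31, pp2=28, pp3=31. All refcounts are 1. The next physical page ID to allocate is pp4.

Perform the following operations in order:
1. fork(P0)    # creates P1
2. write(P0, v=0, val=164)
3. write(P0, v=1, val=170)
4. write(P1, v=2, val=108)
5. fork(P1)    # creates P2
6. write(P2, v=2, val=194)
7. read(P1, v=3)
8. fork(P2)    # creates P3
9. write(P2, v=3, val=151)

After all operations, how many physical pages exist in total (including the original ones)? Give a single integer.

Answer: 9

Derivation:
Op 1: fork(P0) -> P1. 4 ppages; refcounts: pp0:2 pp1:2 pp2:2 pp3:2
Op 2: write(P0, v0, 164). refcount(pp0)=2>1 -> COPY to pp4. 5 ppages; refcounts: pp0:1 pp1:2 pp2:2 pp3:2 pp4:1
Op 3: write(P0, v1, 170). refcount(pp1)=2>1 -> COPY to pp5. 6 ppages; refcounts: pp0:1 pp1:1 pp2:2 pp3:2 pp4:1 pp5:1
Op 4: write(P1, v2, 108). refcount(pp2)=2>1 -> COPY to pp6. 7 ppages; refcounts: pp0:1 pp1:1 pp2:1 pp3:2 pp4:1 pp5:1 pp6:1
Op 5: fork(P1) -> P2. 7 ppages; refcounts: pp0:2 pp1:2 pp2:1 pp3:3 pp4:1 pp5:1 pp6:2
Op 6: write(P2, v2, 194). refcount(pp6)=2>1 -> COPY to pp7. 8 ppages; refcounts: pp0:2 pp1:2 pp2:1 pp3:3 pp4:1 pp5:1 pp6:1 pp7:1
Op 7: read(P1, v3) -> 31. No state change.
Op 8: fork(P2) -> P3. 8 ppages; refcounts: pp0:3 pp1:3 pp2:1 pp3:4 pp4:1 pp5:1 pp6:1 pp7:2
Op 9: write(P2, v3, 151). refcount(pp3)=4>1 -> COPY to pp8. 9 ppages; refcounts: pp0:3 pp1:3 pp2:1 pp3:3 pp4:1 pp5:1 pp6:1 pp7:2 pp8:1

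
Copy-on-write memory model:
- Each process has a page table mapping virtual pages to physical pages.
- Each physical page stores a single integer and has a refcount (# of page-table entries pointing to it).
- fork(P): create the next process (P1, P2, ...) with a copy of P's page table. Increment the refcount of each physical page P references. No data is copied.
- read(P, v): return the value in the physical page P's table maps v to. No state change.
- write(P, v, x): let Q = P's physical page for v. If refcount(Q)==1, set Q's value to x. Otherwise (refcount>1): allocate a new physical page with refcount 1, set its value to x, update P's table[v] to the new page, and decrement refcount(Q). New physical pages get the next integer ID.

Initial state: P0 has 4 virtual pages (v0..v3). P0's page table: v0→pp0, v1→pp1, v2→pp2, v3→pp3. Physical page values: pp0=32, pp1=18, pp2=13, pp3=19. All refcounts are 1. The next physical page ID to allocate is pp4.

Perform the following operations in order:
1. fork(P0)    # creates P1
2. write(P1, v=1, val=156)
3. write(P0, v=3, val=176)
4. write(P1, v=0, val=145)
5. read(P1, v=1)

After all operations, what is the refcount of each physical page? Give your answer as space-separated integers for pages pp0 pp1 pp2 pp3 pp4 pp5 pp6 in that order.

Op 1: fork(P0) -> P1. 4 ppages; refcounts: pp0:2 pp1:2 pp2:2 pp3:2
Op 2: write(P1, v1, 156). refcount(pp1)=2>1 -> COPY to pp4. 5 ppages; refcounts: pp0:2 pp1:1 pp2:2 pp3:2 pp4:1
Op 3: write(P0, v3, 176). refcount(pp3)=2>1 -> COPY to pp5. 6 ppages; refcounts: pp0:2 pp1:1 pp2:2 pp3:1 pp4:1 pp5:1
Op 4: write(P1, v0, 145). refcount(pp0)=2>1 -> COPY to pp6. 7 ppages; refcounts: pp0:1 pp1:1 pp2:2 pp3:1 pp4:1 pp5:1 pp6:1
Op 5: read(P1, v1) -> 156. No state change.

Answer: 1 1 2 1 1 1 1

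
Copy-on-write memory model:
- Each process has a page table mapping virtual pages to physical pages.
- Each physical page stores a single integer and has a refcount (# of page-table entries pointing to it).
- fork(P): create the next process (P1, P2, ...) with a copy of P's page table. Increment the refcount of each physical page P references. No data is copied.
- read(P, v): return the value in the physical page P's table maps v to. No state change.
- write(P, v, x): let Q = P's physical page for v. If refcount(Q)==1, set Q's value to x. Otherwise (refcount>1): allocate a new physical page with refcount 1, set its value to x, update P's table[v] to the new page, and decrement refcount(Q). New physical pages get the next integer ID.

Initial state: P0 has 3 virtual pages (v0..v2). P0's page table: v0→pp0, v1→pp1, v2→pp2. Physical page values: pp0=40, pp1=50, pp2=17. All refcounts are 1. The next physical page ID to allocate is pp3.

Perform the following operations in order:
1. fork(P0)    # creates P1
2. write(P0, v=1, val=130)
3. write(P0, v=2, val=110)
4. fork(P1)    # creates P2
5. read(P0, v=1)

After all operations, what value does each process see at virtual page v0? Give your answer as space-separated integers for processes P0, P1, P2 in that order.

Answer: 40 40 40

Derivation:
Op 1: fork(P0) -> P1. 3 ppages; refcounts: pp0:2 pp1:2 pp2:2
Op 2: write(P0, v1, 130). refcount(pp1)=2>1 -> COPY to pp3. 4 ppages; refcounts: pp0:2 pp1:1 pp2:2 pp3:1
Op 3: write(P0, v2, 110). refcount(pp2)=2>1 -> COPY to pp4. 5 ppages; refcounts: pp0:2 pp1:1 pp2:1 pp3:1 pp4:1
Op 4: fork(P1) -> P2. 5 ppages; refcounts: pp0:3 pp1:2 pp2:2 pp3:1 pp4:1
Op 5: read(P0, v1) -> 130. No state change.
P0: v0 -> pp0 = 40
P1: v0 -> pp0 = 40
P2: v0 -> pp0 = 40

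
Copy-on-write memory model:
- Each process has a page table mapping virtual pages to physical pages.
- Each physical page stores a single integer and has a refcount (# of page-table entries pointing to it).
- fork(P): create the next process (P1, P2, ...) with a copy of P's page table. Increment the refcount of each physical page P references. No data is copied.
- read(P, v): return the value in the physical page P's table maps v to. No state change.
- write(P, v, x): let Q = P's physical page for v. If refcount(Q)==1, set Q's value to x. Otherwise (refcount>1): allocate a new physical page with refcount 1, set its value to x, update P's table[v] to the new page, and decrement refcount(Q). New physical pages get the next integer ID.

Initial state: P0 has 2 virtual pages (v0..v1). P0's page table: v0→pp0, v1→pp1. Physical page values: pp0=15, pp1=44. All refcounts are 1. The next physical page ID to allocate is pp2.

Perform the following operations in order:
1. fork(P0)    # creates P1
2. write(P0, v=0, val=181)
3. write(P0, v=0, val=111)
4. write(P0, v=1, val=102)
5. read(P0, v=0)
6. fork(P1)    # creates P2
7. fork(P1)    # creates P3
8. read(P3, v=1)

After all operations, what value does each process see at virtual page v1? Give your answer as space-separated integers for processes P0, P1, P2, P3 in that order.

Op 1: fork(P0) -> P1. 2 ppages; refcounts: pp0:2 pp1:2
Op 2: write(P0, v0, 181). refcount(pp0)=2>1 -> COPY to pp2. 3 ppages; refcounts: pp0:1 pp1:2 pp2:1
Op 3: write(P0, v0, 111). refcount(pp2)=1 -> write in place. 3 ppages; refcounts: pp0:1 pp1:2 pp2:1
Op 4: write(P0, v1, 102). refcount(pp1)=2>1 -> COPY to pp3. 4 ppages; refcounts: pp0:1 pp1:1 pp2:1 pp3:1
Op 5: read(P0, v0) -> 111. No state change.
Op 6: fork(P1) -> P2. 4 ppages; refcounts: pp0:2 pp1:2 pp2:1 pp3:1
Op 7: fork(P1) -> P3. 4 ppages; refcounts: pp0:3 pp1:3 pp2:1 pp3:1
Op 8: read(P3, v1) -> 44. No state change.
P0: v1 -> pp3 = 102
P1: v1 -> pp1 = 44
P2: v1 -> pp1 = 44
P3: v1 -> pp1 = 44

Answer: 102 44 44 44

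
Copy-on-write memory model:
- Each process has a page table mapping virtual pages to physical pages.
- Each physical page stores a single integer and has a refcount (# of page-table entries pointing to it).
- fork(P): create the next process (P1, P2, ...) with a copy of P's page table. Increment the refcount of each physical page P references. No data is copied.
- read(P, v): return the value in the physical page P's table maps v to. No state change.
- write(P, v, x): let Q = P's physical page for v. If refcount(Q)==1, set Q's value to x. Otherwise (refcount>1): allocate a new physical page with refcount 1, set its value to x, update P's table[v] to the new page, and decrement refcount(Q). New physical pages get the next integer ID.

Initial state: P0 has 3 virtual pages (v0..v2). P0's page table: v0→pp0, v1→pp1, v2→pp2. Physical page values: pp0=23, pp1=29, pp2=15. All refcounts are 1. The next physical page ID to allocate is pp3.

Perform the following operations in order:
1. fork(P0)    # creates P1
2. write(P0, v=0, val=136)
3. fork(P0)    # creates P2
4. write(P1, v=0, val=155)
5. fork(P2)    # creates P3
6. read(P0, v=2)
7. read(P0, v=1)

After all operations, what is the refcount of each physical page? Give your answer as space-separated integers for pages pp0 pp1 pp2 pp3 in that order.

Op 1: fork(P0) -> P1. 3 ppages; refcounts: pp0:2 pp1:2 pp2:2
Op 2: write(P0, v0, 136). refcount(pp0)=2>1 -> COPY to pp3. 4 ppages; refcounts: pp0:1 pp1:2 pp2:2 pp3:1
Op 3: fork(P0) -> P2. 4 ppages; refcounts: pp0:1 pp1:3 pp2:3 pp3:2
Op 4: write(P1, v0, 155). refcount(pp0)=1 -> write in place. 4 ppages; refcounts: pp0:1 pp1:3 pp2:3 pp3:2
Op 5: fork(P2) -> P3. 4 ppages; refcounts: pp0:1 pp1:4 pp2:4 pp3:3
Op 6: read(P0, v2) -> 15. No state change.
Op 7: read(P0, v1) -> 29. No state change.

Answer: 1 4 4 3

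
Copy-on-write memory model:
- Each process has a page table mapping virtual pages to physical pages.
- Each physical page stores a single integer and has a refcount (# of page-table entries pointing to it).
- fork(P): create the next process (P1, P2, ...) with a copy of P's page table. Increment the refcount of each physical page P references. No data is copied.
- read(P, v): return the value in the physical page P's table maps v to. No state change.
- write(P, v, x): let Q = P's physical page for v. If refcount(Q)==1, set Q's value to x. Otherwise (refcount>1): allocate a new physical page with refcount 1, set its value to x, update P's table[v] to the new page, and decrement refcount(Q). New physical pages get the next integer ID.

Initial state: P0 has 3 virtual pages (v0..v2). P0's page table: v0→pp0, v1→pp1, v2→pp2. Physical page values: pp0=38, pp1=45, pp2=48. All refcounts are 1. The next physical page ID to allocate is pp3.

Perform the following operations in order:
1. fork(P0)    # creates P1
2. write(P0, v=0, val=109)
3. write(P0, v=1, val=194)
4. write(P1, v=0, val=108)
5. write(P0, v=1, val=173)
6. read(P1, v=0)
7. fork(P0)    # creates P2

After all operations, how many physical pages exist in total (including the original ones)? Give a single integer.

Answer: 5

Derivation:
Op 1: fork(P0) -> P1. 3 ppages; refcounts: pp0:2 pp1:2 pp2:2
Op 2: write(P0, v0, 109). refcount(pp0)=2>1 -> COPY to pp3. 4 ppages; refcounts: pp0:1 pp1:2 pp2:2 pp3:1
Op 3: write(P0, v1, 194). refcount(pp1)=2>1 -> COPY to pp4. 5 ppages; refcounts: pp0:1 pp1:1 pp2:2 pp3:1 pp4:1
Op 4: write(P1, v0, 108). refcount(pp0)=1 -> write in place. 5 ppages; refcounts: pp0:1 pp1:1 pp2:2 pp3:1 pp4:1
Op 5: write(P0, v1, 173). refcount(pp4)=1 -> write in place. 5 ppages; refcounts: pp0:1 pp1:1 pp2:2 pp3:1 pp4:1
Op 6: read(P1, v0) -> 108. No state change.
Op 7: fork(P0) -> P2. 5 ppages; refcounts: pp0:1 pp1:1 pp2:3 pp3:2 pp4:2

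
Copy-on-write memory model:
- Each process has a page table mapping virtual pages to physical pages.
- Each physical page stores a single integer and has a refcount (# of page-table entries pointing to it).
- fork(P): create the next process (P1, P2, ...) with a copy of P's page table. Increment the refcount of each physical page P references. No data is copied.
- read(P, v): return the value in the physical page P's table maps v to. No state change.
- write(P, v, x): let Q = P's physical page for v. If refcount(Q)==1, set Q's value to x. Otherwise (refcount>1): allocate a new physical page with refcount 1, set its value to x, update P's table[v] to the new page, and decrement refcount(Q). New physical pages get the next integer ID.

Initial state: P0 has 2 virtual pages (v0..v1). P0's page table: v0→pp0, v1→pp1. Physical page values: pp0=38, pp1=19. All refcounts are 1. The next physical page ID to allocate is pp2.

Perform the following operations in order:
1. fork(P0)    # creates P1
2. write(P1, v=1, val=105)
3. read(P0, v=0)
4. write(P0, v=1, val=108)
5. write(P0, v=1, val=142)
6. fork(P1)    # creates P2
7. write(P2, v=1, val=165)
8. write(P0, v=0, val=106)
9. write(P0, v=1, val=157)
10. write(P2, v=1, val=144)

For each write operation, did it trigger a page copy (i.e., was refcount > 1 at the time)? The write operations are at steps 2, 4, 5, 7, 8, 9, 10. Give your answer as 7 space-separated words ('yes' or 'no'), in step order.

Op 1: fork(P0) -> P1. 2 ppages; refcounts: pp0:2 pp1:2
Op 2: write(P1, v1, 105). refcount(pp1)=2>1 -> COPY to pp2. 3 ppages; refcounts: pp0:2 pp1:1 pp2:1
Op 3: read(P0, v0) -> 38. No state change.
Op 4: write(P0, v1, 108). refcount(pp1)=1 -> write in place. 3 ppages; refcounts: pp0:2 pp1:1 pp2:1
Op 5: write(P0, v1, 142). refcount(pp1)=1 -> write in place. 3 ppages; refcounts: pp0:2 pp1:1 pp2:1
Op 6: fork(P1) -> P2. 3 ppages; refcounts: pp0:3 pp1:1 pp2:2
Op 7: write(P2, v1, 165). refcount(pp2)=2>1 -> COPY to pp3. 4 ppages; refcounts: pp0:3 pp1:1 pp2:1 pp3:1
Op 8: write(P0, v0, 106). refcount(pp0)=3>1 -> COPY to pp4. 5 ppages; refcounts: pp0:2 pp1:1 pp2:1 pp3:1 pp4:1
Op 9: write(P0, v1, 157). refcount(pp1)=1 -> write in place. 5 ppages; refcounts: pp0:2 pp1:1 pp2:1 pp3:1 pp4:1
Op 10: write(P2, v1, 144). refcount(pp3)=1 -> write in place. 5 ppages; refcounts: pp0:2 pp1:1 pp2:1 pp3:1 pp4:1

yes no no yes yes no no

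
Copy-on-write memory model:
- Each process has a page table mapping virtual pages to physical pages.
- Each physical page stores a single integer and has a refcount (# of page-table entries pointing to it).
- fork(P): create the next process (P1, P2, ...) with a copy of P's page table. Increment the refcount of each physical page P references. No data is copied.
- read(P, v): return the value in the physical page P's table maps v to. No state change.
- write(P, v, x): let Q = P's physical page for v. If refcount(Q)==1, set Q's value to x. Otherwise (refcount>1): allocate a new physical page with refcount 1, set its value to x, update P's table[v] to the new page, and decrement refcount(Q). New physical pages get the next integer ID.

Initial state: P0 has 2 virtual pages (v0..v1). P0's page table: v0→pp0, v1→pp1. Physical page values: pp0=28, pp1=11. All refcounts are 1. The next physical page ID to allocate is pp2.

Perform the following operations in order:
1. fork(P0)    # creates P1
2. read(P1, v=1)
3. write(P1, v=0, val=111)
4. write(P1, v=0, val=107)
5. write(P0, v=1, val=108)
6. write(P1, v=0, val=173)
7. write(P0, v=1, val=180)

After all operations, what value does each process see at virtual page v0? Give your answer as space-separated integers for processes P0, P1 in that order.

Answer: 28 173

Derivation:
Op 1: fork(P0) -> P1. 2 ppages; refcounts: pp0:2 pp1:2
Op 2: read(P1, v1) -> 11. No state change.
Op 3: write(P1, v0, 111). refcount(pp0)=2>1 -> COPY to pp2. 3 ppages; refcounts: pp0:1 pp1:2 pp2:1
Op 4: write(P1, v0, 107). refcount(pp2)=1 -> write in place. 3 ppages; refcounts: pp0:1 pp1:2 pp2:1
Op 5: write(P0, v1, 108). refcount(pp1)=2>1 -> COPY to pp3. 4 ppages; refcounts: pp0:1 pp1:1 pp2:1 pp3:1
Op 6: write(P1, v0, 173). refcount(pp2)=1 -> write in place. 4 ppages; refcounts: pp0:1 pp1:1 pp2:1 pp3:1
Op 7: write(P0, v1, 180). refcount(pp3)=1 -> write in place. 4 ppages; refcounts: pp0:1 pp1:1 pp2:1 pp3:1
P0: v0 -> pp0 = 28
P1: v0 -> pp2 = 173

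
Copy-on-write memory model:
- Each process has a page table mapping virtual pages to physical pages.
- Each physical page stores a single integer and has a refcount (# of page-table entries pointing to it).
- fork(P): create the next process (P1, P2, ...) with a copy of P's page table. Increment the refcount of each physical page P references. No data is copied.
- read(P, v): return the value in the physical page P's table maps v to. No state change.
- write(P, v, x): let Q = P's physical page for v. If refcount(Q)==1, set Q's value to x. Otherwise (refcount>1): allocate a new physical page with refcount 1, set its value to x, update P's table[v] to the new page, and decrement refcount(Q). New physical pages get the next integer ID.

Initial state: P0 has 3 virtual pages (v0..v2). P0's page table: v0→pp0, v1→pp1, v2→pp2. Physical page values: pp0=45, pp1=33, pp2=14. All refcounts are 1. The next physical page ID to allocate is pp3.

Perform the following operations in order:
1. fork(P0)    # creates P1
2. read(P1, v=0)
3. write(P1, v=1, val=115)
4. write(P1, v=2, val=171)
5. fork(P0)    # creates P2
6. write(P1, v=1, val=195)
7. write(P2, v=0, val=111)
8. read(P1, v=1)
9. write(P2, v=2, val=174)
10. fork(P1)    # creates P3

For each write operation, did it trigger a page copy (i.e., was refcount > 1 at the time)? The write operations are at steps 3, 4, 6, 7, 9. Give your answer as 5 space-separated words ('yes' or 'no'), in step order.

Op 1: fork(P0) -> P1. 3 ppages; refcounts: pp0:2 pp1:2 pp2:2
Op 2: read(P1, v0) -> 45. No state change.
Op 3: write(P1, v1, 115). refcount(pp1)=2>1 -> COPY to pp3. 4 ppages; refcounts: pp0:2 pp1:1 pp2:2 pp3:1
Op 4: write(P1, v2, 171). refcount(pp2)=2>1 -> COPY to pp4. 5 ppages; refcounts: pp0:2 pp1:1 pp2:1 pp3:1 pp4:1
Op 5: fork(P0) -> P2. 5 ppages; refcounts: pp0:3 pp1:2 pp2:2 pp3:1 pp4:1
Op 6: write(P1, v1, 195). refcount(pp3)=1 -> write in place. 5 ppages; refcounts: pp0:3 pp1:2 pp2:2 pp3:1 pp4:1
Op 7: write(P2, v0, 111). refcount(pp0)=3>1 -> COPY to pp5. 6 ppages; refcounts: pp0:2 pp1:2 pp2:2 pp3:1 pp4:1 pp5:1
Op 8: read(P1, v1) -> 195. No state change.
Op 9: write(P2, v2, 174). refcount(pp2)=2>1 -> COPY to pp6. 7 ppages; refcounts: pp0:2 pp1:2 pp2:1 pp3:1 pp4:1 pp5:1 pp6:1
Op 10: fork(P1) -> P3. 7 ppages; refcounts: pp0:3 pp1:2 pp2:1 pp3:2 pp4:2 pp5:1 pp6:1

yes yes no yes yes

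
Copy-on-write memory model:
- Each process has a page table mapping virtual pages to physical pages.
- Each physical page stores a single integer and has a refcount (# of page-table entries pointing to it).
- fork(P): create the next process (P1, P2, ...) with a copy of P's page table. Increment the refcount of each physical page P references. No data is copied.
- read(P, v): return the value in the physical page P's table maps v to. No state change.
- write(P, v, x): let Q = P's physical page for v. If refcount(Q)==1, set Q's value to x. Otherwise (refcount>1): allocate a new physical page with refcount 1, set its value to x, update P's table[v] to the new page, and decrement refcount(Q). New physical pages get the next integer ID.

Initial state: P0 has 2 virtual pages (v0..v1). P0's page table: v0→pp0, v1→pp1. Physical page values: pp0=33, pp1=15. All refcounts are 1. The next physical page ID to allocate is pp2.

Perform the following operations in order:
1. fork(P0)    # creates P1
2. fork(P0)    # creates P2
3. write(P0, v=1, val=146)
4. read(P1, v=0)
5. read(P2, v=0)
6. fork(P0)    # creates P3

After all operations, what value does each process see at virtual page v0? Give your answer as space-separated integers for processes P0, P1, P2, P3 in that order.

Op 1: fork(P0) -> P1. 2 ppages; refcounts: pp0:2 pp1:2
Op 2: fork(P0) -> P2. 2 ppages; refcounts: pp0:3 pp1:3
Op 3: write(P0, v1, 146). refcount(pp1)=3>1 -> COPY to pp2. 3 ppages; refcounts: pp0:3 pp1:2 pp2:1
Op 4: read(P1, v0) -> 33. No state change.
Op 5: read(P2, v0) -> 33. No state change.
Op 6: fork(P0) -> P3. 3 ppages; refcounts: pp0:4 pp1:2 pp2:2
P0: v0 -> pp0 = 33
P1: v0 -> pp0 = 33
P2: v0 -> pp0 = 33
P3: v0 -> pp0 = 33

Answer: 33 33 33 33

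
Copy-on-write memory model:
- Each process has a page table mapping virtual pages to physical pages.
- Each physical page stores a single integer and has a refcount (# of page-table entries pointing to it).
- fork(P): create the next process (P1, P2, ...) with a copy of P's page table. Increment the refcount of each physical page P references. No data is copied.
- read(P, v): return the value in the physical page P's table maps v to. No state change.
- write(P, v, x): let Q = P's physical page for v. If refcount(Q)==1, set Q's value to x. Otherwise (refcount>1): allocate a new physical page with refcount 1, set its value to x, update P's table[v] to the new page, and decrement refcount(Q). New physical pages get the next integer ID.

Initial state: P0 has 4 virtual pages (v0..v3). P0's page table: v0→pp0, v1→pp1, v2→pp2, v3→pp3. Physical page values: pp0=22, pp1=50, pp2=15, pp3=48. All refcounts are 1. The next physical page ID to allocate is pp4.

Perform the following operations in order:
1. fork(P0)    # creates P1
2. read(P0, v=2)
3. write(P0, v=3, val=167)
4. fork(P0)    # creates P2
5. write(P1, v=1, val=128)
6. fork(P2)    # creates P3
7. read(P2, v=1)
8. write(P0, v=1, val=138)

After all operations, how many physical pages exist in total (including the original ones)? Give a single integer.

Op 1: fork(P0) -> P1. 4 ppages; refcounts: pp0:2 pp1:2 pp2:2 pp3:2
Op 2: read(P0, v2) -> 15. No state change.
Op 3: write(P0, v3, 167). refcount(pp3)=2>1 -> COPY to pp4. 5 ppages; refcounts: pp0:2 pp1:2 pp2:2 pp3:1 pp4:1
Op 4: fork(P0) -> P2. 5 ppages; refcounts: pp0:3 pp1:3 pp2:3 pp3:1 pp4:2
Op 5: write(P1, v1, 128). refcount(pp1)=3>1 -> COPY to pp5. 6 ppages; refcounts: pp0:3 pp1:2 pp2:3 pp3:1 pp4:2 pp5:1
Op 6: fork(P2) -> P3. 6 ppages; refcounts: pp0:4 pp1:3 pp2:4 pp3:1 pp4:3 pp5:1
Op 7: read(P2, v1) -> 50. No state change.
Op 8: write(P0, v1, 138). refcount(pp1)=3>1 -> COPY to pp6. 7 ppages; refcounts: pp0:4 pp1:2 pp2:4 pp3:1 pp4:3 pp5:1 pp6:1

Answer: 7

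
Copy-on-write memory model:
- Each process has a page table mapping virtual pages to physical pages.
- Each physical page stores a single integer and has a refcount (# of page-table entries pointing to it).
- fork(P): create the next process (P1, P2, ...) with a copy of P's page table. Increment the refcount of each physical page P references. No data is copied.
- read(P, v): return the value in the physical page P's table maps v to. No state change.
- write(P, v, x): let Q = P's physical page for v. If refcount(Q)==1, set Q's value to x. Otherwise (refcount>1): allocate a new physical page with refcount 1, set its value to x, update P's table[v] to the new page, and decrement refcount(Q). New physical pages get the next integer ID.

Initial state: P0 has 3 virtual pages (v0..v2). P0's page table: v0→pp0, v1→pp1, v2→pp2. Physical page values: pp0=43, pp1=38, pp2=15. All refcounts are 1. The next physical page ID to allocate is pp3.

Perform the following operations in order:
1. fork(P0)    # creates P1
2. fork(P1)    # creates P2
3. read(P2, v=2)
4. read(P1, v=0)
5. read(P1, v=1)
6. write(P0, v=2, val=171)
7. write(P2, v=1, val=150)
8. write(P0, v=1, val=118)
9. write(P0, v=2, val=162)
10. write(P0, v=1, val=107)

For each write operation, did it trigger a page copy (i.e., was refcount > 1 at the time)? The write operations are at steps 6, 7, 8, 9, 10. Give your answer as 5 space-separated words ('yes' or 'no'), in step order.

Op 1: fork(P0) -> P1. 3 ppages; refcounts: pp0:2 pp1:2 pp2:2
Op 2: fork(P1) -> P2. 3 ppages; refcounts: pp0:3 pp1:3 pp2:3
Op 3: read(P2, v2) -> 15. No state change.
Op 4: read(P1, v0) -> 43. No state change.
Op 5: read(P1, v1) -> 38. No state change.
Op 6: write(P0, v2, 171). refcount(pp2)=3>1 -> COPY to pp3. 4 ppages; refcounts: pp0:3 pp1:3 pp2:2 pp3:1
Op 7: write(P2, v1, 150). refcount(pp1)=3>1 -> COPY to pp4. 5 ppages; refcounts: pp0:3 pp1:2 pp2:2 pp3:1 pp4:1
Op 8: write(P0, v1, 118). refcount(pp1)=2>1 -> COPY to pp5. 6 ppages; refcounts: pp0:3 pp1:1 pp2:2 pp3:1 pp4:1 pp5:1
Op 9: write(P0, v2, 162). refcount(pp3)=1 -> write in place. 6 ppages; refcounts: pp0:3 pp1:1 pp2:2 pp3:1 pp4:1 pp5:1
Op 10: write(P0, v1, 107). refcount(pp5)=1 -> write in place. 6 ppages; refcounts: pp0:3 pp1:1 pp2:2 pp3:1 pp4:1 pp5:1

yes yes yes no no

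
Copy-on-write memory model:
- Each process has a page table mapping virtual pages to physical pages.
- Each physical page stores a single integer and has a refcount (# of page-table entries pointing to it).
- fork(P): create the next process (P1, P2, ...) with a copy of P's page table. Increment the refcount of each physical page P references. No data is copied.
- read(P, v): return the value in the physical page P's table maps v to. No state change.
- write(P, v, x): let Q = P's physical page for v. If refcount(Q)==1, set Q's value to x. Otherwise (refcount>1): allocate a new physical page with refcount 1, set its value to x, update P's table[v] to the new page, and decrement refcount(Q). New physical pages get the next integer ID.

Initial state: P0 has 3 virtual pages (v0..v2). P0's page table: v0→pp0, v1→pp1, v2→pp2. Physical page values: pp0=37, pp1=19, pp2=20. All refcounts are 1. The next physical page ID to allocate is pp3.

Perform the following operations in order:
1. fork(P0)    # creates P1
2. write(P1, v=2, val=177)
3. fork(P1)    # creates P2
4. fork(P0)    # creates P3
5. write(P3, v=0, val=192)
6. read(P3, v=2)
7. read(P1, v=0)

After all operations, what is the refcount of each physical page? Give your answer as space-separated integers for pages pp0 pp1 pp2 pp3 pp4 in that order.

Answer: 3 4 2 2 1

Derivation:
Op 1: fork(P0) -> P1. 3 ppages; refcounts: pp0:2 pp1:2 pp2:2
Op 2: write(P1, v2, 177). refcount(pp2)=2>1 -> COPY to pp3. 4 ppages; refcounts: pp0:2 pp1:2 pp2:1 pp3:1
Op 3: fork(P1) -> P2. 4 ppages; refcounts: pp0:3 pp1:3 pp2:1 pp3:2
Op 4: fork(P0) -> P3. 4 ppages; refcounts: pp0:4 pp1:4 pp2:2 pp3:2
Op 5: write(P3, v0, 192). refcount(pp0)=4>1 -> COPY to pp4. 5 ppages; refcounts: pp0:3 pp1:4 pp2:2 pp3:2 pp4:1
Op 6: read(P3, v2) -> 20. No state change.
Op 7: read(P1, v0) -> 37. No state change.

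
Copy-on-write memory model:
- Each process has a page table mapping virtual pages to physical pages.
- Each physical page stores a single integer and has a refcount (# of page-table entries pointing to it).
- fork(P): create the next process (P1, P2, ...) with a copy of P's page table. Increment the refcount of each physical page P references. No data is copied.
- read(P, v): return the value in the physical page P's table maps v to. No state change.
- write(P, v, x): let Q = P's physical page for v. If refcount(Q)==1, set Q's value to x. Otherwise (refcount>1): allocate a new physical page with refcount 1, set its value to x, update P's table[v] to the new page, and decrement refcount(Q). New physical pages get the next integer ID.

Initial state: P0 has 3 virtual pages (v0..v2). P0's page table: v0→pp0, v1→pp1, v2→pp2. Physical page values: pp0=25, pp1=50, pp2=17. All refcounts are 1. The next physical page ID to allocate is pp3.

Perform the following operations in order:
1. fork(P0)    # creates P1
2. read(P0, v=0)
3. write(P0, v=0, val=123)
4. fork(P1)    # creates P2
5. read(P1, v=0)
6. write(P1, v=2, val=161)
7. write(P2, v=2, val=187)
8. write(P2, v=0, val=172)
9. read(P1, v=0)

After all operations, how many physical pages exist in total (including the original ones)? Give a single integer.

Op 1: fork(P0) -> P1. 3 ppages; refcounts: pp0:2 pp1:2 pp2:2
Op 2: read(P0, v0) -> 25. No state change.
Op 3: write(P0, v0, 123). refcount(pp0)=2>1 -> COPY to pp3. 4 ppages; refcounts: pp0:1 pp1:2 pp2:2 pp3:1
Op 4: fork(P1) -> P2. 4 ppages; refcounts: pp0:2 pp1:3 pp2:3 pp3:1
Op 5: read(P1, v0) -> 25. No state change.
Op 6: write(P1, v2, 161). refcount(pp2)=3>1 -> COPY to pp4. 5 ppages; refcounts: pp0:2 pp1:3 pp2:2 pp3:1 pp4:1
Op 7: write(P2, v2, 187). refcount(pp2)=2>1 -> COPY to pp5. 6 ppages; refcounts: pp0:2 pp1:3 pp2:1 pp3:1 pp4:1 pp5:1
Op 8: write(P2, v0, 172). refcount(pp0)=2>1 -> COPY to pp6. 7 ppages; refcounts: pp0:1 pp1:3 pp2:1 pp3:1 pp4:1 pp5:1 pp6:1
Op 9: read(P1, v0) -> 25. No state change.

Answer: 7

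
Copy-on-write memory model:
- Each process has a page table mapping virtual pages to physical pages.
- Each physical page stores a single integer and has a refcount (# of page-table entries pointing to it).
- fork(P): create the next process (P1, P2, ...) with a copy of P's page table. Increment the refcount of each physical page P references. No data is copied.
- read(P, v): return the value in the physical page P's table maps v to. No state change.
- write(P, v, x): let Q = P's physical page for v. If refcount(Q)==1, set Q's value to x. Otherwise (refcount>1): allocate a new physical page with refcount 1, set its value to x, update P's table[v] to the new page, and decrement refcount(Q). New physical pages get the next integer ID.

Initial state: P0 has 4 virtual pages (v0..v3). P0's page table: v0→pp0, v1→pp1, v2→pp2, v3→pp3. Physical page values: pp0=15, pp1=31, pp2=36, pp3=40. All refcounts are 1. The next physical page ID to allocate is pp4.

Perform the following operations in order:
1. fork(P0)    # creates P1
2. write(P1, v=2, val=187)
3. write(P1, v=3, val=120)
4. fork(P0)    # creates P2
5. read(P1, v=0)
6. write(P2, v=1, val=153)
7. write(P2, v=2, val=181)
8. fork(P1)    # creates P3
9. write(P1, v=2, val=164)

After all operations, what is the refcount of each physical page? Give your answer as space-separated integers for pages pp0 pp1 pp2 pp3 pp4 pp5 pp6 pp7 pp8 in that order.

Op 1: fork(P0) -> P1. 4 ppages; refcounts: pp0:2 pp1:2 pp2:2 pp3:2
Op 2: write(P1, v2, 187). refcount(pp2)=2>1 -> COPY to pp4. 5 ppages; refcounts: pp0:2 pp1:2 pp2:1 pp3:2 pp4:1
Op 3: write(P1, v3, 120). refcount(pp3)=2>1 -> COPY to pp5. 6 ppages; refcounts: pp0:2 pp1:2 pp2:1 pp3:1 pp4:1 pp5:1
Op 4: fork(P0) -> P2. 6 ppages; refcounts: pp0:3 pp1:3 pp2:2 pp3:2 pp4:1 pp5:1
Op 5: read(P1, v0) -> 15. No state change.
Op 6: write(P2, v1, 153). refcount(pp1)=3>1 -> COPY to pp6. 7 ppages; refcounts: pp0:3 pp1:2 pp2:2 pp3:2 pp4:1 pp5:1 pp6:1
Op 7: write(P2, v2, 181). refcount(pp2)=2>1 -> COPY to pp7. 8 ppages; refcounts: pp0:3 pp1:2 pp2:1 pp3:2 pp4:1 pp5:1 pp6:1 pp7:1
Op 8: fork(P1) -> P3. 8 ppages; refcounts: pp0:4 pp1:3 pp2:1 pp3:2 pp4:2 pp5:2 pp6:1 pp7:1
Op 9: write(P1, v2, 164). refcount(pp4)=2>1 -> COPY to pp8. 9 ppages; refcounts: pp0:4 pp1:3 pp2:1 pp3:2 pp4:1 pp5:2 pp6:1 pp7:1 pp8:1

Answer: 4 3 1 2 1 2 1 1 1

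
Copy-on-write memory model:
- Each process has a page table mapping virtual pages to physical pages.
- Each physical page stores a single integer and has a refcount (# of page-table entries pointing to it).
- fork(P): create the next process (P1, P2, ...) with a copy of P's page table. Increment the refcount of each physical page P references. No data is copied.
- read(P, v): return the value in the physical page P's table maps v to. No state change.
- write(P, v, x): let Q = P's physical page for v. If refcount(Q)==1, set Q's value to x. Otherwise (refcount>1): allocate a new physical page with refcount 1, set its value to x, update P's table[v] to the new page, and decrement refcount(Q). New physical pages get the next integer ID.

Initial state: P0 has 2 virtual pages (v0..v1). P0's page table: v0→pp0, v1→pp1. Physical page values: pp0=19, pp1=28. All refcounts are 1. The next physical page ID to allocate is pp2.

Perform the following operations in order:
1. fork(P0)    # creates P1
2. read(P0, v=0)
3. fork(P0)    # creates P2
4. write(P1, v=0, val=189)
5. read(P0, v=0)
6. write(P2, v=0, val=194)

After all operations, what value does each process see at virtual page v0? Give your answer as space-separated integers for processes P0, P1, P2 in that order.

Op 1: fork(P0) -> P1. 2 ppages; refcounts: pp0:2 pp1:2
Op 2: read(P0, v0) -> 19. No state change.
Op 3: fork(P0) -> P2. 2 ppages; refcounts: pp0:3 pp1:3
Op 4: write(P1, v0, 189). refcount(pp0)=3>1 -> COPY to pp2. 3 ppages; refcounts: pp0:2 pp1:3 pp2:1
Op 5: read(P0, v0) -> 19. No state change.
Op 6: write(P2, v0, 194). refcount(pp0)=2>1 -> COPY to pp3. 4 ppages; refcounts: pp0:1 pp1:3 pp2:1 pp3:1
P0: v0 -> pp0 = 19
P1: v0 -> pp2 = 189
P2: v0 -> pp3 = 194

Answer: 19 189 194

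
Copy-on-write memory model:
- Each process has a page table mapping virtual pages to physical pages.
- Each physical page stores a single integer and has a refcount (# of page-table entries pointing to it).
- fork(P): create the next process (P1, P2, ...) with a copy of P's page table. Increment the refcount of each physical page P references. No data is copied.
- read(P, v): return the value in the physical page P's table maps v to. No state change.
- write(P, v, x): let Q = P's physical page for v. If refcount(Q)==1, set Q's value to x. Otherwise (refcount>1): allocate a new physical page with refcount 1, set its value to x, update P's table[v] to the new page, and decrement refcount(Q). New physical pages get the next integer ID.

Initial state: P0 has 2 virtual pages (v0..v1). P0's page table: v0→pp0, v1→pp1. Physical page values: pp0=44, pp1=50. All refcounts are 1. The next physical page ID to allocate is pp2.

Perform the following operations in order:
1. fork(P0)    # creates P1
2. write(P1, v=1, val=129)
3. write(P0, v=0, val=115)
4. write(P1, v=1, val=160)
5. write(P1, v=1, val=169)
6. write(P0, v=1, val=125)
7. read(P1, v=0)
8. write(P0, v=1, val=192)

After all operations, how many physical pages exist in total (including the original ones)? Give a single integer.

Answer: 4

Derivation:
Op 1: fork(P0) -> P1. 2 ppages; refcounts: pp0:2 pp1:2
Op 2: write(P1, v1, 129). refcount(pp1)=2>1 -> COPY to pp2. 3 ppages; refcounts: pp0:2 pp1:1 pp2:1
Op 3: write(P0, v0, 115). refcount(pp0)=2>1 -> COPY to pp3. 4 ppages; refcounts: pp0:1 pp1:1 pp2:1 pp3:1
Op 4: write(P1, v1, 160). refcount(pp2)=1 -> write in place. 4 ppages; refcounts: pp0:1 pp1:1 pp2:1 pp3:1
Op 5: write(P1, v1, 169). refcount(pp2)=1 -> write in place. 4 ppages; refcounts: pp0:1 pp1:1 pp2:1 pp3:1
Op 6: write(P0, v1, 125). refcount(pp1)=1 -> write in place. 4 ppages; refcounts: pp0:1 pp1:1 pp2:1 pp3:1
Op 7: read(P1, v0) -> 44. No state change.
Op 8: write(P0, v1, 192). refcount(pp1)=1 -> write in place. 4 ppages; refcounts: pp0:1 pp1:1 pp2:1 pp3:1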